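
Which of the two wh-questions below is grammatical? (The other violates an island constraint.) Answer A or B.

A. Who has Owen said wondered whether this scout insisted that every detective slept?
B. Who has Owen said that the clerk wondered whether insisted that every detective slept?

In B, the wh-phrase is extracted from inside a wh-island (introduced by "whether"), which blocks movement.
In A, the extraction path crosses only that-complement boundaries, which are transparent.
So A is grammatical.

A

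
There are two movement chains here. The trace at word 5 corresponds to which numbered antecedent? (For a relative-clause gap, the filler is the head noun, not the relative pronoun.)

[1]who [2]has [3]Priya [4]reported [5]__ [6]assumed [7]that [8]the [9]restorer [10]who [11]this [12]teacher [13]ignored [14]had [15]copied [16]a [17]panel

The marked gap is the subject of "assumed".
Its filler is the fronted wh-phrase "who", at word 1.
(The other dependency links word 9 to a gap after word 13.)

1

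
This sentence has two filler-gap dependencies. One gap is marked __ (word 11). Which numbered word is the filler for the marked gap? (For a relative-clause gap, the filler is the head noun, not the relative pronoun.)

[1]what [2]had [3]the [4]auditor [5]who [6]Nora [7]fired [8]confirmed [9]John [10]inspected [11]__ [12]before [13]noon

1

The marked gap is the direct object of "inspected".
Its filler is the fronted wh-phrase "what", at word 1.
(The other dependency links word 4 to a gap after word 7.)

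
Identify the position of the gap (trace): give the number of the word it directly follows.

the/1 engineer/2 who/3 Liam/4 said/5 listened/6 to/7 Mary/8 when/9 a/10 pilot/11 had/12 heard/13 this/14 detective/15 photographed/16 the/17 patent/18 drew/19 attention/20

The displaced element is "the engineer" (word 2).
It is linked across 1 clause boundary (Ø).
It functions as the subject of "listened", so the gap sits immediately after word 5 ("said").
Base order: Liam said that the engineer listened to Mary when a pilot had heard this detective photographed the patent.

5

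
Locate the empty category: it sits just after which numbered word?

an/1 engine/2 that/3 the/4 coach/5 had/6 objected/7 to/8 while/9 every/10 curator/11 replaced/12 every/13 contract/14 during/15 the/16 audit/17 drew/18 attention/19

8

The displaced element is "an engine" (word 2).
It functions as the object of the preposition "to" of "objected", so the gap sits immediately after word 8 ("to").
Base order: The coach had objected to an engine while every curator replaced every contract during the audit.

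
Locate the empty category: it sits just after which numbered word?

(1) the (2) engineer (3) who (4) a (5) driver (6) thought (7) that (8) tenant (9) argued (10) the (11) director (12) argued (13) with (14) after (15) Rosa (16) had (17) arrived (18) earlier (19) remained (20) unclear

The displaced element is "the engineer" (word 2).
It is linked across 2 clause boundaries (Ø → Ø).
It functions as the object of the preposition "with" of "argued", so the gap sits immediately after word 13 ("with").
Base order: A driver thought that tenant argued the director argued with the engineer after Rosa had arrived earlier.

13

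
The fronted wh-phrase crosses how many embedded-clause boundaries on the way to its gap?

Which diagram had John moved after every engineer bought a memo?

"which diagram" originates inside the matrix clause — no clause boundary is crossed.

0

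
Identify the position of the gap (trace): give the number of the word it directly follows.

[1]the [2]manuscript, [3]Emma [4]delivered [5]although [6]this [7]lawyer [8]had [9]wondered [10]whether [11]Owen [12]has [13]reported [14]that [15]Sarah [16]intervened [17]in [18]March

4

The displaced element is "the manuscript" (word 2).
It functions as the direct object of "delivered", so the gap sits immediately after word 4 ("delivered").
Base order: Emma delivered the manuscript although this lawyer had wondered whether Owen has reported that Sarah intervened in March.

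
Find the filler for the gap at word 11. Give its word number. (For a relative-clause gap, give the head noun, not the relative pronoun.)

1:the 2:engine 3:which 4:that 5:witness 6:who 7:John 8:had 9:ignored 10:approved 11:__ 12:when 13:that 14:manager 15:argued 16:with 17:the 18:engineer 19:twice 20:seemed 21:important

2

The gap at 11 is the object of "approved", inside a relative clause.
The relative pronoun is "which" (word 3); it is bound by the head noun immediately before it.
Its filler is the head noun "engine", at word 2.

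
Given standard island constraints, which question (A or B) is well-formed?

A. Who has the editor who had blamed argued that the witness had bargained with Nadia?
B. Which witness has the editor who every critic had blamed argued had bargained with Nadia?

In A, the wh-phrase is extracted from inside a complex-NP island (relative clause) (introduced by "who"), which blocks movement.
In B, the extraction path crosses only that-complement boundaries, which are transparent.
So B is grammatical.

B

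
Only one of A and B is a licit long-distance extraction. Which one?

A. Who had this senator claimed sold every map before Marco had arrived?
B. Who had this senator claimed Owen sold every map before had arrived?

In B, the wh-phrase is extracted from inside an adjunct island (introduced by "before"), which blocks movement.
In A, the extraction path crosses only that-complement boundaries, which are transparent.
So A is grammatical.

A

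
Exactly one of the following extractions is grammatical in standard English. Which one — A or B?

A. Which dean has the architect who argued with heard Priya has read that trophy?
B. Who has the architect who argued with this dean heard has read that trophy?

In A, the wh-phrase is extracted from inside a complex-NP island (relative clause) (introduced by "who"), which blocks movement.
In B, the extraction path crosses only that-complement boundaries, which are transparent.
So B is grammatical.

B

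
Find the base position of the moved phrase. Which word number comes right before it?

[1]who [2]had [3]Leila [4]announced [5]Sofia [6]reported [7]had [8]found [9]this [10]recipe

The displaced element is "who" (word 1).
It is linked across 2 clause boundaries (Ø → Ø).
It functions as the subject of "found", so the gap sits immediately after word 6 ("reported").
Base order: Leila had announced Sofia reported who had found this recipe.

6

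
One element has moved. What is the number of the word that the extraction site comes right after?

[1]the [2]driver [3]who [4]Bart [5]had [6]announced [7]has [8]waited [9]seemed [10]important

The displaced element is "the driver" (word 2).
It is linked across 1 clause boundary (Ø).
It functions as the subject of "waited", so the gap sits immediately after word 6 ("announced").
Base order: Bart had announced the driver has waited.

6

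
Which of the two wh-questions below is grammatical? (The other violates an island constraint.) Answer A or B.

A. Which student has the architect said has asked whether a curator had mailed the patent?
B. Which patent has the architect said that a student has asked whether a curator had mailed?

A

In B, the wh-phrase is extracted from inside a wh-island (introduced by "whether"), which blocks movement.
In A, the extraction path crosses only that-complement boundaries, which are transparent.
So A is grammatical.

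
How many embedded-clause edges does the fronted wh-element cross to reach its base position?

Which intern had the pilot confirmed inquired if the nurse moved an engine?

1

"which intern" is extracted from the subject of "inquired".
Boundaries crossed, outermost first: [Ø] — 1 in total.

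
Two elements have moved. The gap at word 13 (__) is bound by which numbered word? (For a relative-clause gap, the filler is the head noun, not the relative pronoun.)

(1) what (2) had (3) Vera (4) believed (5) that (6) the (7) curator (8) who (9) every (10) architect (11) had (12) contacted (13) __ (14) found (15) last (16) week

7

The marked gap is inside the relative clause, the direct object of "contacted".
Its filler is the head noun "curator" (via "who"), at word 7.
(The other dependency links word 1 to a gap after word 14.)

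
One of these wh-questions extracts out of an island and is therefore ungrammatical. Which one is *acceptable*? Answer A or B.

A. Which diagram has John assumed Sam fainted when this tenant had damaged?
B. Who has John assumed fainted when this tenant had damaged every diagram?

In A, the wh-phrase is extracted from inside an adjunct island (introduced by "when"), which blocks movement.
In B, the extraction path crosses only that-complement boundaries, which are transparent.
So B is grammatical.

B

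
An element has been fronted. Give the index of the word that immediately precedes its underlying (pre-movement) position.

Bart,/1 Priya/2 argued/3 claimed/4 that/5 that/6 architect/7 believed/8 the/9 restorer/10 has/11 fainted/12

The displaced element is "Bart" (word 1).
It is linked across 1 clause boundary (Ø).
It functions as the subject of "claimed", so the gap sits immediately after word 3 ("argued").
Base order: Priya argued that Bart claimed that that architect believed the restorer has fainted.

3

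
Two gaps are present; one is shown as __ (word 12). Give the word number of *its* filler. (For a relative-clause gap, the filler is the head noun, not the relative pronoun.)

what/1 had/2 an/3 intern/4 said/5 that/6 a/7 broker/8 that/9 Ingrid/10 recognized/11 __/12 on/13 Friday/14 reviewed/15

8

The marked gap is inside the relative clause, the direct object of "recognized".
Its filler is the head noun "broker" (via "that"), at word 8.
(The other dependency links word 1 to a gap after word 15.)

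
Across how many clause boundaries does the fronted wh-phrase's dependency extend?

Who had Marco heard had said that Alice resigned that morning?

"who" is extracted from the subject of "said".
Boundaries crossed, outermost first: [Ø] — 1 in total.

1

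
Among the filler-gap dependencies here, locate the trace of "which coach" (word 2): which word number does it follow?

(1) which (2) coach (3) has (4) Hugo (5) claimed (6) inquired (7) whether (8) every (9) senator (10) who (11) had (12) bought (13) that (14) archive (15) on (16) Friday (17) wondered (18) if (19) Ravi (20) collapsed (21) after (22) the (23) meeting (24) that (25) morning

The displaced element is "which coach" (word 2).
It is linked across 1 clause boundary (Ø).
It functions as the subject of "inquired", so the gap sits immediately after word 5 ("claimed").
Base order: Hugo has claimed that which coach inquired whether every senator who had bought that archive on Friday wondered if Ravi collapsed after the meeting that morning.

5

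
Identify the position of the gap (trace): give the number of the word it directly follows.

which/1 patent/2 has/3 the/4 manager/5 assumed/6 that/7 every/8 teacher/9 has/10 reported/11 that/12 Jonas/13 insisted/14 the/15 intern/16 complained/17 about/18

18

The displaced element is "which patent" (word 2).
It is linked across 3 clause boundaries (that → that → Ø).
It functions as the object of the preposition "about" of "complained", so the gap sits immediately after word 18 ("about").
Base order: The manager has assumed that every teacher has reported that Jonas insisted the intern complained about which patent.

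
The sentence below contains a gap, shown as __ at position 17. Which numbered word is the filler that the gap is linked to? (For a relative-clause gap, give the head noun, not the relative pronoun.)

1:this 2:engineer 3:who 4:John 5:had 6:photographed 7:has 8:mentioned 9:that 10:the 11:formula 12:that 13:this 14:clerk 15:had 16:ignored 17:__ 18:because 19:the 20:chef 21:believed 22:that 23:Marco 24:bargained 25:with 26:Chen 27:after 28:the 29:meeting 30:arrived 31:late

The gap at 17 is the object of "ignored", inside a relative clause.
The relative pronoun is "that" (word 12); it is bound by the head noun immediately before it.
Its filler is the head noun "formula", at word 11.

11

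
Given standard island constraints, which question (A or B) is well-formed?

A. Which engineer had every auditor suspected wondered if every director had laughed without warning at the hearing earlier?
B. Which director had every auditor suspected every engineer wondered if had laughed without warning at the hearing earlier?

In B, the wh-phrase is extracted from inside a wh-island (introduced by "if"), which blocks movement.
In A, the extraction path crosses only that-complement boundaries, which are transparent.
So A is grammatical.

A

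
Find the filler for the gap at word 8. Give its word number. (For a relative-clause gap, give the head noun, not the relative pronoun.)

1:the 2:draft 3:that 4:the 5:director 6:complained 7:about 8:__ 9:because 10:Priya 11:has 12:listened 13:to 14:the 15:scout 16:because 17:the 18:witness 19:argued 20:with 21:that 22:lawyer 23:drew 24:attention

The gap at 8 is the prepositional object of "complained", inside a relative clause.
The relative pronoun is "that" (word 3); it is bound by the head noun immediately before it.
Its filler is the head noun "draft", at word 2.

2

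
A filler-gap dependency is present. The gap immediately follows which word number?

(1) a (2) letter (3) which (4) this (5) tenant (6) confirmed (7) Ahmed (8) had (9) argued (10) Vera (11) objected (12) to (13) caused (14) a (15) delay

The displaced element is "a letter" (word 2).
It is linked across 2 clause boundaries (Ø → Ø).
It functions as the object of the preposition "to" of "objected", so the gap sits immediately after word 12 ("to").
Base order: This tenant confirmed Ahmed had argued Vera objected to a letter.

12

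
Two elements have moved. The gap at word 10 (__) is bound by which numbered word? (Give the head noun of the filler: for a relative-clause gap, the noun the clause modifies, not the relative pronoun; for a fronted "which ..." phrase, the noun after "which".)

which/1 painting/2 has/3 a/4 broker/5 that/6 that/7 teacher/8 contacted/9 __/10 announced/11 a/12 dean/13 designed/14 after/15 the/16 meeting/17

The marked gap is inside the relative clause, the direct object of "contacted".
Its filler is the head noun "broker" (via "that"), at word 5.
(The other dependency links word 2 to a gap after word 14.)

5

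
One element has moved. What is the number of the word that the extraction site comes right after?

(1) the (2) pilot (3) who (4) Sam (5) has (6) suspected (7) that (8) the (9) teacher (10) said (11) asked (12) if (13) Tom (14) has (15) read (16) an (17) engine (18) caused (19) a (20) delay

The displaced element is "the pilot" (word 2).
It is linked across 2 clause boundaries (that → Ø).
It functions as the subject of "asked", so the gap sits immediately after word 10 ("said").
Base order: Sam has suspected that the teacher said that the pilot asked if Tom has read an engine.

10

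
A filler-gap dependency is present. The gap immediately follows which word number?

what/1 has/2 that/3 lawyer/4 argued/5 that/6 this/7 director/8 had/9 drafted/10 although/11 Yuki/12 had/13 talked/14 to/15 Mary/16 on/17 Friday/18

The displaced element is "what" (word 1).
It is linked across 1 clause boundary (that).
It functions as the direct object of "drafted", so the gap sits immediately after word 10 ("drafted").
Base order: That lawyer has argued that this director had drafted what although Yuki had talked to Mary on Friday.

10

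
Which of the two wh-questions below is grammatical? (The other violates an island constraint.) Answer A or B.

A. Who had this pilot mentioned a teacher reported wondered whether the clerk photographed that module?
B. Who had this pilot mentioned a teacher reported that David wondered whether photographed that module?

In B, the wh-phrase is extracted from inside a wh-island (introduced by "whether"), which blocks movement.
In A, the extraction path crosses only that-complement boundaries, which are transparent.
So A is grammatical.

A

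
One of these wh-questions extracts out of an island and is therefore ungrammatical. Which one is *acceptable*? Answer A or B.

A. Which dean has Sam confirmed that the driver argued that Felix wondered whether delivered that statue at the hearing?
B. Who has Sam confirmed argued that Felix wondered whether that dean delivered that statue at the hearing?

B

In A, the wh-phrase is extracted from inside a wh-island (introduced by "whether"), which blocks movement.
In B, the extraction path crosses only that-complement boundaries, which are transparent.
So B is grammatical.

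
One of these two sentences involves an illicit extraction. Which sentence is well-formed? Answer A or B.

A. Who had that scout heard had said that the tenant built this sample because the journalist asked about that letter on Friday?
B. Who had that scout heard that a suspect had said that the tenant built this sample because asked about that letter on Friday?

In B, the wh-phrase is extracted from inside an adjunct island (introduced by "because"), which blocks movement.
In A, the extraction path crosses only that-complement boundaries, which are transparent.
So A is grammatical.

A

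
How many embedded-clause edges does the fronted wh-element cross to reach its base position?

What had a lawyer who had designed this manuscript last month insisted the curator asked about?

1

"what" is extracted from the PP object of "asked".
Boundaries crossed, outermost first: [Ø] — 1 in total.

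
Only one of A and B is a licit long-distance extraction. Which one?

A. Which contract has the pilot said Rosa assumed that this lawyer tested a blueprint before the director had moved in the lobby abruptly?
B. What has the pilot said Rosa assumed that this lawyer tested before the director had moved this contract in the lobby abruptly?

B

In A, the wh-phrase is extracted from inside an adjunct island (introduced by "before"), which blocks movement.
In B, the extraction path crosses only that-complement boundaries, which are transparent.
So B is grammatical.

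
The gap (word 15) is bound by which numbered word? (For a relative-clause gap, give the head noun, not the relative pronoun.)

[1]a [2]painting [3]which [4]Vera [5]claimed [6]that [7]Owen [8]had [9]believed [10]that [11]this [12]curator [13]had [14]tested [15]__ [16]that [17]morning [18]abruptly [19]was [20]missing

2

The gap at 15 is the object of "tested", inside a relative clause.
The relative pronoun is "which" (word 3); it is bound by the head noun immediately before it.
Its filler is the head noun "painting", at word 2.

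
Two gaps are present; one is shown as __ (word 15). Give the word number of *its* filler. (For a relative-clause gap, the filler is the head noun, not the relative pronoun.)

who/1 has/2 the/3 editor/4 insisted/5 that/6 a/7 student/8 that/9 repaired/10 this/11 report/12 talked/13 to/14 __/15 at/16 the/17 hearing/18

1

The marked gap is the object of the preposition "to" of "talked".
Its filler is the fronted wh-phrase "who", at word 1.
(The other dependency links word 8 to a gap after word 9.)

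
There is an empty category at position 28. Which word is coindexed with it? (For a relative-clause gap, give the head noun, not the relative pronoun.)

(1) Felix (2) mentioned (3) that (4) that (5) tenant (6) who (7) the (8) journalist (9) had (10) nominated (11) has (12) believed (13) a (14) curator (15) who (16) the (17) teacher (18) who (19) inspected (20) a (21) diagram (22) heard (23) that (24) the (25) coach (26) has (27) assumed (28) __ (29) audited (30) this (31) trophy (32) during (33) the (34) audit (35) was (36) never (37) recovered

The gap at 28 is the subject of "audited", inside a relative clause.
The relative pronoun is "who" (word 15); it is bound by the head noun immediately before it.
Its filler is the head noun "curator", at word 14.

14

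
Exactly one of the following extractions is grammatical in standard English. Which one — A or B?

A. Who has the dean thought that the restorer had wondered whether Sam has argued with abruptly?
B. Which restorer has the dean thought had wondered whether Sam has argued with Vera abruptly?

B

In A, the wh-phrase is extracted from inside a wh-island (introduced by "whether"), which blocks movement.
In B, the extraction path crosses only that-complement boundaries, which are transparent.
So B is grammatical.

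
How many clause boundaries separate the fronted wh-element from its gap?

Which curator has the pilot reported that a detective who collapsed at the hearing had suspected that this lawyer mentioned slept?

"which curator" is extracted from the subject of "slept".
Boundaries crossed, outermost first: [that], [that], [Ø] — 3 in total.

3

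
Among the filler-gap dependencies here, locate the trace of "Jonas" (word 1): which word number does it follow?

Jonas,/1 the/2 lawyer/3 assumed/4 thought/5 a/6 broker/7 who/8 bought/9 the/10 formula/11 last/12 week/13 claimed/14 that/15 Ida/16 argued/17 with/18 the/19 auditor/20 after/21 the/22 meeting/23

4

The displaced element is "Jonas" (word 1).
It is linked across 1 clause boundary (Ø).
It functions as the subject of "thought", so the gap sits immediately after word 4 ("assumed").
Base order: The lawyer assumed that Jonas thought a broker who bought the formula last week claimed that Ida argued with the auditor after the meeting.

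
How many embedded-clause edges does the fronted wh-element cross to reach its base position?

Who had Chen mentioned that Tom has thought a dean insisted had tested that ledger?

"who" is extracted from the subject of "tested".
Boundaries crossed, outermost first: [that], [Ø], [Ø] — 3 in total.

3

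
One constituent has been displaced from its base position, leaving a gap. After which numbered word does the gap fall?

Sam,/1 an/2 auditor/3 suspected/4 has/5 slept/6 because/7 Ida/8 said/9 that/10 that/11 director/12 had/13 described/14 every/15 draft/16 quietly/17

The displaced element is "Sam" (word 1).
It is linked across 1 clause boundary (Ø).
It functions as the subject of "slept", so the gap sits immediately after word 4 ("suspected").
Base order: An auditor suspected that Sam has slept because Ida said that that director had described every draft quietly.

4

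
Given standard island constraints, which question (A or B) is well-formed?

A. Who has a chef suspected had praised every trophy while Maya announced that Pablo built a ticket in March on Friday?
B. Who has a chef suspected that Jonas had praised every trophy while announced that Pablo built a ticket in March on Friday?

In B, the wh-phrase is extracted from inside an adjunct island (introduced by "while"), which blocks movement.
In A, the extraction path crosses only that-complement boundaries, which are transparent.
So A is grammatical.

A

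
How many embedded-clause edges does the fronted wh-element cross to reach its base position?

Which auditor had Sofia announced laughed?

"which auditor" is extracted from the subject of "laughed".
Boundaries crossed, outermost first: [Ø] — 1 in total.

1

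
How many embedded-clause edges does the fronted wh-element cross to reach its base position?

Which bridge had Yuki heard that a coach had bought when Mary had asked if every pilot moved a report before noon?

1

"which bridge" is extracted from the object of "bought".
Boundaries crossed, outermost first: [that] — 1 in total.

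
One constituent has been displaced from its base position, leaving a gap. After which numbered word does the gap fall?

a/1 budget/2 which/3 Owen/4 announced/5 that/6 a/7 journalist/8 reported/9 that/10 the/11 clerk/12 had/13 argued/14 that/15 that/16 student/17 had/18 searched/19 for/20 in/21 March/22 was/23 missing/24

20

The displaced element is "a budget" (word 2).
It is linked across 3 clause boundaries (that → that → that).
It functions as the object of the preposition "for" of "searched", so the gap sits immediately after word 20 ("for").
Base order: Owen announced that a journalist reported that the clerk had argued that that student had searched for a budget in March.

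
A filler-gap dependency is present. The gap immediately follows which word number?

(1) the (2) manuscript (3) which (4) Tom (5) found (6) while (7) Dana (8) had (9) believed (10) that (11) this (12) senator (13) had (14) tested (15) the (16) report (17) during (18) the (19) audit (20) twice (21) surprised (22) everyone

5

The displaced element is "the manuscript" (word 2).
It functions as the direct object of "found", so the gap sits immediately after word 5 ("found").
Base order: Tom found the manuscript while Dana had believed that this senator had tested the report during the audit twice.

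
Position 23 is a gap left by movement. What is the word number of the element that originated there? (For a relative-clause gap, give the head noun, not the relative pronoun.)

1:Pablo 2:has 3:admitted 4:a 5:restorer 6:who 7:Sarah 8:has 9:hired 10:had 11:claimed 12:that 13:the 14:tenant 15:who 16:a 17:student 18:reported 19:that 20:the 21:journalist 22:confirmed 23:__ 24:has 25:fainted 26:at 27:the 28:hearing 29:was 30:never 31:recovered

The gap at 23 is the subject of "fainted", inside a relative clause.
The relative pronoun is "who" (word 15); it is bound by the head noun immediately before it.
Its filler is the head noun "tenant", at word 14.

14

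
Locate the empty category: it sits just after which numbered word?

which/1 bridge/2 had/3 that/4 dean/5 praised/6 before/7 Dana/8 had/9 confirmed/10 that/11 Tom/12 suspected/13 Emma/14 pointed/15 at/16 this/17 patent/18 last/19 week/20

6

The displaced element is "which bridge" (word 2).
It functions as the direct object of "praised", so the gap sits immediately after word 6 ("praised").
Base order: That dean had praised which bridge before Dana had confirmed that Tom suspected Emma pointed at this patent last week.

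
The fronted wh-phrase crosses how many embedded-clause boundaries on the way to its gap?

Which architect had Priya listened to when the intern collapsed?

"which architect" originates inside the matrix clause — no clause boundary is crossed.

0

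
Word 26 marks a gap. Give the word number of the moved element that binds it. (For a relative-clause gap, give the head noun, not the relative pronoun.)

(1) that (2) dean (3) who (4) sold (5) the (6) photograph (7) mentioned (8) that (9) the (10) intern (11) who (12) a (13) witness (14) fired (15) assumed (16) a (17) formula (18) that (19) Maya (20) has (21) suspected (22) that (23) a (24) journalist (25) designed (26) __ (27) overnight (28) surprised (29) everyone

17

The gap at 26 is the object of "designed", inside a relative clause.
The relative pronoun is "that" (word 18); it is bound by the head noun immediately before it.
Its filler is the head noun "formula", at word 17.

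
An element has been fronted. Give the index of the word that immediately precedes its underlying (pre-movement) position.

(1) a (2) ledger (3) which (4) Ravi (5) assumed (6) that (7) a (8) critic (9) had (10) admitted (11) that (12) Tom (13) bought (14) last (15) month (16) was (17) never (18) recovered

The displaced element is "a ledger" (word 2).
It is linked across 2 clause boundaries (that → that).
It functions as the direct object of "bought", so the gap sits immediately after word 13 ("bought").
Base order: Ravi assumed that a critic had admitted that Tom bought a ledger last month.

13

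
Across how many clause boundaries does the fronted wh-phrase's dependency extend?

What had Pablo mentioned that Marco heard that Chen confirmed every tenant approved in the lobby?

3

"what" is extracted from the object of "approved".
Boundaries crossed, outermost first: [that], [that], [Ø] — 3 in total.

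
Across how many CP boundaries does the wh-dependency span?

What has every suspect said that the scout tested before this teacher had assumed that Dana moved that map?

1

"what" is extracted from the object of "tested".
Boundaries crossed, outermost first: [that] — 1 in total.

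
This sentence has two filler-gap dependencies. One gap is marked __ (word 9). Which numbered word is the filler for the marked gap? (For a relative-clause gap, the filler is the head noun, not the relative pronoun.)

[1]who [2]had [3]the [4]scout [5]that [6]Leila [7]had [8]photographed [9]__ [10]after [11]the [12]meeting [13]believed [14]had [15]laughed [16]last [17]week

4

The marked gap is inside the relative clause, the direct object of "photographed".
Its filler is the head noun "scout" (via "that"), at word 4.
(The other dependency links word 1 to a gap after word 13.)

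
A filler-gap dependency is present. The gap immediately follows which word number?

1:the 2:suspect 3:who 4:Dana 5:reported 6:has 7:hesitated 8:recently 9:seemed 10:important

5

The displaced element is "the suspect" (word 2).
It is linked across 1 clause boundary (Ø).
It functions as the subject of "hesitated", so the gap sits immediately after word 5 ("reported").
Base order: Dana reported that the suspect has hesitated recently.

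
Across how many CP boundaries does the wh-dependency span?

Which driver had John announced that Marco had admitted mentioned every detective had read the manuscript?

"which driver" is extracted from the subject of "mentioned".
Boundaries crossed, outermost first: [that], [Ø] — 2 in total.

2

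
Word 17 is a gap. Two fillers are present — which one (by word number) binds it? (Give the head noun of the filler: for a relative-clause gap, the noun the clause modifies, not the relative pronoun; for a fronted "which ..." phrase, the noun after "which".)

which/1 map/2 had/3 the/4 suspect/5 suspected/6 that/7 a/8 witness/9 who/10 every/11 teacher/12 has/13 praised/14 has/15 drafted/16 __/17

2

The marked gap is the direct object of "drafted".
Its filler is the fronted wh-phrase "which map", at word 2.
(The other dependency links word 9 to a gap after word 14.)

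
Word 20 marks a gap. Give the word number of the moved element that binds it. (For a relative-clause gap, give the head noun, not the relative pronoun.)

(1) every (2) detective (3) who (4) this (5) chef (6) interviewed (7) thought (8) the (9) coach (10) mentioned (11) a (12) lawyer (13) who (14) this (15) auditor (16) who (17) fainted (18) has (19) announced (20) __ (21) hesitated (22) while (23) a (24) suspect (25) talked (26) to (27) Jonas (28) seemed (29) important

The gap at 20 is the subject of "hesitated", inside a relative clause.
The relative pronoun is "who" (word 13); it is bound by the head noun immediately before it.
Its filler is the head noun "lawyer", at word 12.

12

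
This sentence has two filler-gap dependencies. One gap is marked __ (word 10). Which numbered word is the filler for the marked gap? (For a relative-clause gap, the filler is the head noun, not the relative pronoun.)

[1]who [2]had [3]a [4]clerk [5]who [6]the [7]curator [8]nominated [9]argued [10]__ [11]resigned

The marked gap is the subject of "resigned".
Its filler is the fronted wh-phrase "who", at word 1.
(The other dependency links word 4 to a gap after word 8.)

1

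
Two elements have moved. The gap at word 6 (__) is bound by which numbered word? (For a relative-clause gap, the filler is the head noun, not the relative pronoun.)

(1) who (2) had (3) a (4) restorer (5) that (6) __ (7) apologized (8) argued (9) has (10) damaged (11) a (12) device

The marked gap is inside the relative clause, the subject of "apologized".
Its filler is the head noun "restorer" (via "that"), at word 4.
(The other dependency links word 1 to a gap after word 8.)

4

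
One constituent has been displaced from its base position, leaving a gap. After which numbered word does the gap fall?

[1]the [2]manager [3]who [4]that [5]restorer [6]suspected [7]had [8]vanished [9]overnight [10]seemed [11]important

6

The displaced element is "the manager" (word 2).
It is linked across 1 clause boundary (Ø).
It functions as the subject of "vanished", so the gap sits immediately after word 6 ("suspected").
Base order: That restorer suspected the manager had vanished overnight.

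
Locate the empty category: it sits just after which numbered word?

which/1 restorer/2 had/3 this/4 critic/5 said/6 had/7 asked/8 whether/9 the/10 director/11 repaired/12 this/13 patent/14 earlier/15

6

The displaced element is "which restorer" (word 2).
It is linked across 1 clause boundary (Ø).
It functions as the subject of "asked", so the gap sits immediately after word 6 ("said").
Base order: This critic had said which restorer had asked whether the director repaired this patent earlier.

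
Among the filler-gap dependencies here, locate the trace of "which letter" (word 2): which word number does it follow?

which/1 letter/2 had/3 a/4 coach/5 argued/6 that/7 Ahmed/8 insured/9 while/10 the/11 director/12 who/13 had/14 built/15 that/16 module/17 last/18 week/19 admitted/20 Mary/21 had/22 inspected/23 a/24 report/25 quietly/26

The displaced element is "which letter" (word 2).
It is linked across 1 clause boundary (that).
It functions as the direct object of "insured", so the gap sits immediately after word 9 ("insured").
Base order: A coach had argued that Ahmed insured which letter while the director who had built that module last week admitted Mary had inspected a report quietly.

9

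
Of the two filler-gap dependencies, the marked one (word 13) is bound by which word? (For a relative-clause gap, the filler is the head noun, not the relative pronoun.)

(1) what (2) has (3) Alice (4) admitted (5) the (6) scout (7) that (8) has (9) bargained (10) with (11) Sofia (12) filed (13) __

1

The marked gap is the direct object of "filed".
Its filler is the fronted wh-phrase "what", at word 1.
(The other dependency links word 6 to a gap after word 7.)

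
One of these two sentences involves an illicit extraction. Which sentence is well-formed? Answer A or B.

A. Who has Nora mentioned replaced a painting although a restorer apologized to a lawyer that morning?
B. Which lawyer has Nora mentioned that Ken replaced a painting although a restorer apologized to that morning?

A

In B, the wh-phrase is extracted from inside an adjunct island (introduced by "although"), which blocks movement.
In A, the extraction path crosses only that-complement boundaries, which are transparent.
So A is grammatical.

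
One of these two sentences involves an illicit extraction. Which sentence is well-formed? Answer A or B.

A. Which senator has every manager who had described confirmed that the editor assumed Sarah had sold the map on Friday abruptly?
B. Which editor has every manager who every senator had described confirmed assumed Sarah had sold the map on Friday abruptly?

B

In A, the wh-phrase is extracted from inside a complex-NP island (relative clause) (introduced by "who"), which blocks movement.
In B, the extraction path crosses only that-complement boundaries, which are transparent.
So B is grammatical.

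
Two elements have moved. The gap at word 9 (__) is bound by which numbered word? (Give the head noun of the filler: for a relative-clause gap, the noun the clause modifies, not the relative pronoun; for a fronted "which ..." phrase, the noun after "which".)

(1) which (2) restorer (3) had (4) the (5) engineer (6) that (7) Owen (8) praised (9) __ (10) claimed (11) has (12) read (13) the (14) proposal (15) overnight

The marked gap is inside the relative clause, the direct object of "praised".
Its filler is the head noun "engineer" (via "that"), at word 5.
(The other dependency links word 2 to a gap after word 10.)

5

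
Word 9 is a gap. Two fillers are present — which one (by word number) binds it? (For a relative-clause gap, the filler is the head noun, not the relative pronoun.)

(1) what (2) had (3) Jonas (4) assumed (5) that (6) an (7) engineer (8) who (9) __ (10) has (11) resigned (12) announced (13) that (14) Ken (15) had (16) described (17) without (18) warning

The marked gap is inside the relative clause, the subject of "resigned".
Its filler is the head noun "engineer" (via "who"), at word 7.
(The other dependency links word 1 to a gap after word 16.)

7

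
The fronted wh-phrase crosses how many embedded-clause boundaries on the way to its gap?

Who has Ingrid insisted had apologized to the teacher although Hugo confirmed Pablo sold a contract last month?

"who" is extracted from the subject of "apologized".
Boundaries crossed, outermost first: [Ø] — 1 in total.

1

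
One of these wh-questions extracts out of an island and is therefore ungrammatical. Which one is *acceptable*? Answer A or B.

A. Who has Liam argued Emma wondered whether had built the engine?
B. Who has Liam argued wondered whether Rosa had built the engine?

B

In A, the wh-phrase is extracted from inside a wh-island (introduced by "whether"), which blocks movement.
In B, the extraction path crosses only that-complement boundaries, which are transparent.
So B is grammatical.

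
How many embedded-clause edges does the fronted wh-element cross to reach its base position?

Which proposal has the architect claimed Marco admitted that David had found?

"which proposal" is extracted from the object of "found".
Boundaries crossed, outermost first: [Ø], [that] — 2 in total.

2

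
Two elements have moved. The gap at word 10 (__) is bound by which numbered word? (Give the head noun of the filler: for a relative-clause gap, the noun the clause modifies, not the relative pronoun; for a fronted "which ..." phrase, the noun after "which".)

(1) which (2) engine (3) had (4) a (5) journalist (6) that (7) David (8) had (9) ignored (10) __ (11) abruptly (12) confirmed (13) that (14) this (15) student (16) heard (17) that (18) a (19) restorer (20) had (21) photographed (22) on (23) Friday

The marked gap is inside the relative clause, the direct object of "ignored".
Its filler is the head noun "journalist" (via "that"), at word 5.
(The other dependency links word 2 to a gap after word 21.)

5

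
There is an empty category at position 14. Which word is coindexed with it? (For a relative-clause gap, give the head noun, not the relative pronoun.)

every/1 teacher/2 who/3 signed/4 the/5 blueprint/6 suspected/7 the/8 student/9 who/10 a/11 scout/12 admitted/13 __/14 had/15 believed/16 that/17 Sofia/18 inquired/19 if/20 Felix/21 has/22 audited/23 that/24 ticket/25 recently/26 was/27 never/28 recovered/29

9

The gap at 14 is the subject of "believed", inside a relative clause.
The relative pronoun is "who" (word 10); it is bound by the head noun immediately before it.
Its filler is the head noun "student", at word 9.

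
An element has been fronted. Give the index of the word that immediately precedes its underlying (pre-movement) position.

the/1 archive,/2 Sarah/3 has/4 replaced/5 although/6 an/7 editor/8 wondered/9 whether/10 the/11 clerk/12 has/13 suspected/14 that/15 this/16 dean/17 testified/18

5

The displaced element is "the archive" (word 2).
It functions as the direct object of "replaced", so the gap sits immediately after word 5 ("replaced").
Base order: Sarah has replaced the archive although an editor wondered whether the clerk has suspected that this dean testified.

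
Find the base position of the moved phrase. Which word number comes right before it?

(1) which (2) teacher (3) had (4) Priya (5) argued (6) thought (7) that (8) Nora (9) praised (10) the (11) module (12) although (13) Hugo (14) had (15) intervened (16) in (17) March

5

The displaced element is "which teacher" (word 2).
It is linked across 1 clause boundary (Ø).
It functions as the subject of "thought", so the gap sits immediately after word 5 ("argued").
Base order: Priya had argued which teacher thought that Nora praised the module although Hugo had intervened in March.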